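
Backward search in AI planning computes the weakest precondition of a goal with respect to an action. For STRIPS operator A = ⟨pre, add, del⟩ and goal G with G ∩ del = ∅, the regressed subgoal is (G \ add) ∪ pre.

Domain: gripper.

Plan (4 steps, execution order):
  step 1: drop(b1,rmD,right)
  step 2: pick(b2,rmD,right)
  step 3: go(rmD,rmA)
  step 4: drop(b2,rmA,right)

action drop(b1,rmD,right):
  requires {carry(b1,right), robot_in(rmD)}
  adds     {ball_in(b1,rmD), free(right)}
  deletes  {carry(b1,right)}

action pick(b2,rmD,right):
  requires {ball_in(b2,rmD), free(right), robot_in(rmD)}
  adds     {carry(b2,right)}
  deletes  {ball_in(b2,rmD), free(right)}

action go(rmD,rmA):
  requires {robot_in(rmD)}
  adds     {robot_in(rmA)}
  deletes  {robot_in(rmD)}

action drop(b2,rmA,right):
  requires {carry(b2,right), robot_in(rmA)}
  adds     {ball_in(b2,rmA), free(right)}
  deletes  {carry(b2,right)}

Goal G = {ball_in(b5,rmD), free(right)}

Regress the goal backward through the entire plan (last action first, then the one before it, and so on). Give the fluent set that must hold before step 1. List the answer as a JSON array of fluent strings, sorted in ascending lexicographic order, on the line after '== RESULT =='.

Regress step by step:
  through step 4 (drop(b2,rmA,right)): drop {free(right)}, keep {ball_in(b5,rmD)}, require {carry(b2,right), robot_in(rmA)}
    → {ball_in(b5,rmD), carry(b2,right), robot_in(rmA)}
  through step 3 (go(rmD,rmA)): drop {robot_in(rmA)}, keep {ball_in(b5,rmD), carry(b2,right)}, require {robot_in(rmD)}
    → {ball_in(b5,rmD), carry(b2,right), robot_in(rmD)}
  through step 2 (pick(b2,rmD,right)): drop {carry(b2,right)}, keep {ball_in(b5,rmD), robot_in(rmD)}, require {ball_in(b2,rmD), free(right), robot_in(rmD)}
    → {ball_in(b2,rmD), ball_in(b5,rmD), free(right), robot_in(rmD)}
  through step 1 (drop(b1,rmD,right)): drop {free(right)}, keep {ball_in(b2,rmD), ball_in(b5,rmD), robot_in(rmD)}, require {carry(b1,right), robot_in(rmD)}
    → {ball_in(b2,rmD), ball_in(b5,rmD), carry(b1,right), robot_in(rmD)}

== RESULT ==
["ball_in(b2,rmD)", "ball_in(b5,rmD)", "carry(b1,right)", "robot_in(rmD)"]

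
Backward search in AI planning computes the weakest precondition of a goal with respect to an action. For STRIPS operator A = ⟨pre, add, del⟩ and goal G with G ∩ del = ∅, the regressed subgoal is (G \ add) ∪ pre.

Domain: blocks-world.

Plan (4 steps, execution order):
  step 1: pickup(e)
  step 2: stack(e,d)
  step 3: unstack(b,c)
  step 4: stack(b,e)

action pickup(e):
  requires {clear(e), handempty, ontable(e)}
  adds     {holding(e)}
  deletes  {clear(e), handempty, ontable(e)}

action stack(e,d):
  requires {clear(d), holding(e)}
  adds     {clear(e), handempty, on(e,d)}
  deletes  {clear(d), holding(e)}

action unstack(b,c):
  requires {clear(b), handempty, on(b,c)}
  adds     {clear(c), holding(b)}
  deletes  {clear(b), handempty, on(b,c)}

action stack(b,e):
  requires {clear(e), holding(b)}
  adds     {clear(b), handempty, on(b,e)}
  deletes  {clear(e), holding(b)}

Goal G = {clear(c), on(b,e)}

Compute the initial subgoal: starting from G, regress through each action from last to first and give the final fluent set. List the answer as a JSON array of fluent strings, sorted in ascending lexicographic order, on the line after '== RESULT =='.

Work backward from the goal:
  through step 4 (stack(b,e)): drop {on(b,e)}, keep {clear(c)}, require {clear(e), holding(b)}
    → {clear(c), clear(e), holding(b)}
  through step 3 (unstack(b,c)): drop {clear(c), holding(b)}, keep {clear(e)}, require {clear(b), handempty, on(b,c)}
    → {clear(b), clear(e), handempty, on(b,c)}
  through step 2 (stack(e,d)): drop {clear(e), handempty}, keep {clear(b), on(b,c)}, require {clear(d), holding(e)}
    → {clear(b), clear(d), holding(e), on(b,c)}
  through step 1 (pickup(e)): drop {holding(e)}, keep {clear(b), clear(d), on(b,c)}, require {clear(e), handempty, ontable(e)}
    → {clear(b), clear(d), clear(e), handempty, on(b,c), ontable(e)}

== RESULT ==
["clear(b)", "clear(d)", "clear(e)", "handempty", "on(b,c)", "ontable(e)"]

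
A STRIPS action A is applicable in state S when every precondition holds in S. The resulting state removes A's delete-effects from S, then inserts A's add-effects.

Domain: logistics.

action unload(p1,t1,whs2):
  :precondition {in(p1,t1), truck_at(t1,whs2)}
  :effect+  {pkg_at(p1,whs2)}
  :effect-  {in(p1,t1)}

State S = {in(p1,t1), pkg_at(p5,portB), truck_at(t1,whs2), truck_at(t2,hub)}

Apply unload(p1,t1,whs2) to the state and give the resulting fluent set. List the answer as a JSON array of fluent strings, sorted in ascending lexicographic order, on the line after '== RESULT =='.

Compute (S \ del) ∪ add:
  pre ⊆ S: {in(p1,t1), truck_at(t1,whs2)} ⊆ S  — applicable
  S \ del = {pkg_at(p5,portB), truck_at(t1,whs2), truck_at(t2,hub)}
  ∪ add   = {pkg_at(p1,whs2), pkg_at(p5,portB), truck_at(t1,whs2), truck_at(t2,hub)}

== RESULT ==
["pkg_at(p1,whs2)", "pkg_at(p5,portB)", "truck_at(t1,whs2)", "truck_at(t2,hub)"]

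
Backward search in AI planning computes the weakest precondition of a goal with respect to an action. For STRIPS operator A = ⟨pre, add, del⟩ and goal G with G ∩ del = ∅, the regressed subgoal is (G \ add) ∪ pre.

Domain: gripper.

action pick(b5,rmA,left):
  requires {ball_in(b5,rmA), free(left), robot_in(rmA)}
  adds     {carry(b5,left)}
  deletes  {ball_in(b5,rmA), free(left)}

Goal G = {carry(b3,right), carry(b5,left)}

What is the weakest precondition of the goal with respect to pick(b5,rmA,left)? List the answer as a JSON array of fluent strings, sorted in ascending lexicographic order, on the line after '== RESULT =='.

Compute (G \ add) ∪ pre:
  G ∩ del = {}  (empty — regression defined)
  G \ add = {carry(b3,right), carry(b5,left)} \ {carry(b5,left)} = {carry(b3,right)}
  ∪ pre   = {carry(b3,right)} ∪ {ball_in(b5,rmA), free(left), robot_in(rmA)}
          = {ball_in(b5,rmA), carry(b3,right), free(left), robot_in(rmA)}

== RESULT ==
["ball_in(b5,rmA)", "carry(b3,right)", "free(left)", "robot_in(rmA)"]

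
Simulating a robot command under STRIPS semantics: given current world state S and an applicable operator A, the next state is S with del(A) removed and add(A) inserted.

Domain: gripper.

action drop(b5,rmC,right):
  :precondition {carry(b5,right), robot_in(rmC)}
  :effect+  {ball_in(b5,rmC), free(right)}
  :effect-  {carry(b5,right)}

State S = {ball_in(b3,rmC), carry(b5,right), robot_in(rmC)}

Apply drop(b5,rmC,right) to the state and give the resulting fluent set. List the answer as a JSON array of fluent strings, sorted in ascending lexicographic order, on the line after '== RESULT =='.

Compute (S \ del) ∪ add:
  pre ⊆ S: {carry(b5,right), robot_in(rmC)} ⊆ S  — applicable
  S \ del = {ball_in(b3,rmC), robot_in(rmC)}
  ∪ add   = {ball_in(b3,rmC), ball_in(b5,rmC), free(right), robot_in(rmC)}

== RESULT ==
["ball_in(b3,rmC)", "ball_in(b5,rmC)", "free(right)", "robot_in(rmC)"]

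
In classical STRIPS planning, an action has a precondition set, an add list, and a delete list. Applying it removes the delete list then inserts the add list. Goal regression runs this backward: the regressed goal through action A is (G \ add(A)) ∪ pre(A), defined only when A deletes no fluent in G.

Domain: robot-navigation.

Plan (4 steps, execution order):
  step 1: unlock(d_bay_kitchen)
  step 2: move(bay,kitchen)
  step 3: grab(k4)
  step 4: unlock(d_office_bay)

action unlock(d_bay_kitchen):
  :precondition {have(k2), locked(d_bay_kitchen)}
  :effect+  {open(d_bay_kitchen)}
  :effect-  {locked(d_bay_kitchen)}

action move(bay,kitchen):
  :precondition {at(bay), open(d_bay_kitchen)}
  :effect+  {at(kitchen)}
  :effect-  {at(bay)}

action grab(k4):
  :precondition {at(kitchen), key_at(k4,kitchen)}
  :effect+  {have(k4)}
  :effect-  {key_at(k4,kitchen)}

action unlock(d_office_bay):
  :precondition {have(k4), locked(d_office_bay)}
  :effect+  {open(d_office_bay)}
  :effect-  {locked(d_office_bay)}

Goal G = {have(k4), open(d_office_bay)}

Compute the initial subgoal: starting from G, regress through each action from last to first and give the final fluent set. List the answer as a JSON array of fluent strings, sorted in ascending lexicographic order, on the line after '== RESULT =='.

Regress step by step:
  through step 4 (unlock(d_office_bay)): drop {open(d_office_bay)}, keep {have(k4)}, require {have(k4), locked(d_office_bay)}
    → {have(k4), locked(d_office_bay)}
  through step 3 (grab(k4)): drop {have(k4)}, keep {locked(d_office_bay)}, require {at(kitchen), key_at(k4,kitchen)}
    → {at(kitchen), key_at(k4,kitchen), locked(d_office_bay)}
  through step 2 (move(bay,kitchen)): drop {at(kitchen)}, keep {key_at(k4,kitchen), locked(d_office_bay)}, require {at(bay), open(d_bay_kitchen)}
    → {at(bay), key_at(k4,kitchen), locked(d_office_bay), open(d_bay_kitchen)}
  through step 1 (unlock(d_bay_kitchen)): drop {open(d_bay_kitchen)}, keep {at(bay), key_at(k4,kitchen), locked(d_office_bay)}, require {have(k2), locked(d_bay_kitchen)}
    → {at(bay), have(k2), key_at(k4,kitchen), locked(d_bay_kitchen), locked(d_office_bay)}

== RESULT ==
["at(bay)", "have(k2)", "key_at(k4,kitchen)", "locked(d_bay_kitchen)", "locked(d_office_bay)"]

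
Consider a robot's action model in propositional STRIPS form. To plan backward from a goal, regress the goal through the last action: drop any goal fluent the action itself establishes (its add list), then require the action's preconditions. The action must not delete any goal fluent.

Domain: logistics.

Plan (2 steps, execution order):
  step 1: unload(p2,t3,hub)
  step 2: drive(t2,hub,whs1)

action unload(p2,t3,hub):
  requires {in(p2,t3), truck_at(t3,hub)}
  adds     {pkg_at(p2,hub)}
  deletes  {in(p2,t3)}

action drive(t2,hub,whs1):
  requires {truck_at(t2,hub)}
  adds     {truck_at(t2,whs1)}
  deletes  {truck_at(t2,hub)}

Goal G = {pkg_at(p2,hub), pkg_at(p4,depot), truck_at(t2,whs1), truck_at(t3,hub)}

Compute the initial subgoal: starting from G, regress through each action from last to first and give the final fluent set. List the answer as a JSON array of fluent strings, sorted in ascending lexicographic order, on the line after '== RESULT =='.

Regress step by step:
  through step 2 (drive(t2,hub,whs1)): drop {truck_at(t2,whs1)}, keep {pkg_at(p2,hub), pkg_at(p4,depot), truck_at(t3,hub)}, require {truck_at(t2,hub)}
    → {pkg_at(p2,hub), pkg_at(p4,depot), truck_at(t2,hub), truck_at(t3,hub)}
  through step 1 (unload(p2,t3,hub)): drop {pkg_at(p2,hub)}, keep {pkg_at(p4,depot), truck_at(t2,hub), truck_at(t3,hub)}, require {in(p2,t3), truck_at(t3,hub)}
    → {in(p2,t3), pkg_at(p4,depot), truck_at(t2,hub), truck_at(t3,hub)}

== RESULT ==
["in(p2,t3)", "pkg_at(p4,depot)", "truck_at(t2,hub)", "truck_at(t3,hub)"]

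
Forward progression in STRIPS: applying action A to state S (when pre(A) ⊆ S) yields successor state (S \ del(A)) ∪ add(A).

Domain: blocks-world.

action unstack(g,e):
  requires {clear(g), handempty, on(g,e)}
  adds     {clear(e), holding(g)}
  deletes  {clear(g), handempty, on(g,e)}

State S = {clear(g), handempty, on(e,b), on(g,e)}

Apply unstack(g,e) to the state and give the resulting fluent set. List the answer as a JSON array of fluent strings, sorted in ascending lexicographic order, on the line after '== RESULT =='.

Progress:
  pre ⊆ S: {clear(g), handempty, on(g,e)} ⊆ S  — applicable
  S \ del = {on(e,b)}
  ∪ add   = {clear(e), holding(g), on(e,b)}

== RESULT ==
["clear(e)", "holding(g)", "on(e,b)"]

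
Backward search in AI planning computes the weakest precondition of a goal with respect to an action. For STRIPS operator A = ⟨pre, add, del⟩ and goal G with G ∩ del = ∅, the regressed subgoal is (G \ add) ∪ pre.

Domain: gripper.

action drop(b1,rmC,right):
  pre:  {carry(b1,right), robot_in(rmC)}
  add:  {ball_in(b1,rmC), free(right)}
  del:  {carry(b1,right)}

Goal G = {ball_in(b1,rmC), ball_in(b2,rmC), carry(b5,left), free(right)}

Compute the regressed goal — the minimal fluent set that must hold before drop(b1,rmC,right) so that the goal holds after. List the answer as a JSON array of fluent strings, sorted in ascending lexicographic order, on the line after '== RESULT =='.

Regress:
  G ∩ del = {}  (empty — regression defined)
  G \ add = {ball_in(b1,rmC), ball_in(b2,rmC), carry(b5,left), free(right)} \ {ball_in(b1,rmC), free(right)} = {ball_in(b2,rmC), carry(b5,left)}
  ∪ pre   = {ball_in(b2,rmC), carry(b5,left)} ∪ {carry(b1,right), robot_in(rmC)}
          = {ball_in(b2,rmC), carry(b1,right), carry(b5,left), robot_in(rmC)}

== RESULT ==
["ball_in(b2,rmC)", "carry(b1,right)", "carry(b5,left)", "robot_in(rmC)"]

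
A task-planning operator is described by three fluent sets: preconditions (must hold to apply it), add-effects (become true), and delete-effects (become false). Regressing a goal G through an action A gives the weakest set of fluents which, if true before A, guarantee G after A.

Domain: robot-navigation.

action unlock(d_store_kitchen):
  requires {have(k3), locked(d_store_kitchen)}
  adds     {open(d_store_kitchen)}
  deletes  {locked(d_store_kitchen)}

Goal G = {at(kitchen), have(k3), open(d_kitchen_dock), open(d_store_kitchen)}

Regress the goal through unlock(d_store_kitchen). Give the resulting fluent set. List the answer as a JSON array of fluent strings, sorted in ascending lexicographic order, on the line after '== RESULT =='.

Compute (G \ add) ∪ pre:
  G ∩ del = {}  (empty — regression defined)
  G \ add = {at(kitchen), have(k3), open(d_kitchen_dock), open(d_store_kitchen)} \ {open(d_store_kitchen)} = {at(kitchen), have(k3), open(d_kitchen_dock)}
  ∪ pre   = {at(kitchen), have(k3), open(d_kitchen_dock)} ∪ {have(k3), locked(d_store_kitchen)}
          = {at(kitchen), have(k3), locked(d_store_kitchen), open(d_kitchen_dock)}

== RESULT ==
["at(kitchen)", "have(k3)", "locked(d_store_kitchen)", "open(d_kitchen_dock)"]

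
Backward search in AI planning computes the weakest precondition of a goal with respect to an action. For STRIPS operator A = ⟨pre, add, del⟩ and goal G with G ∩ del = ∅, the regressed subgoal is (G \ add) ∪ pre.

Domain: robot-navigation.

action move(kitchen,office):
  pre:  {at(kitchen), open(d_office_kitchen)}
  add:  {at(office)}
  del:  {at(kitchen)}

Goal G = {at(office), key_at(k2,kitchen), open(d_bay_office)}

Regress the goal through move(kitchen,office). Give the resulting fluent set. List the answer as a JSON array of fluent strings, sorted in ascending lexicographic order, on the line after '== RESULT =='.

Compute (G \ add) ∪ pre:
  G ∩ del = {}  (empty — regression defined)
  G \ add = {at(office), key_at(k2,kitchen), open(d_bay_office)} \ {at(office)} = {key_at(k2,kitchen), open(d_bay_office)}
  ∪ pre   = {key_at(k2,kitchen), open(d_bay_office)} ∪ {at(kitchen), open(d_office_kitchen)}
          = {at(kitchen), key_at(k2,kitchen), open(d_bay_office), open(d_office_kitchen)}

== RESULT ==
["at(kitchen)", "key_at(k2,kitchen)", "open(d_bay_office)", "open(d_office_kitchen)"]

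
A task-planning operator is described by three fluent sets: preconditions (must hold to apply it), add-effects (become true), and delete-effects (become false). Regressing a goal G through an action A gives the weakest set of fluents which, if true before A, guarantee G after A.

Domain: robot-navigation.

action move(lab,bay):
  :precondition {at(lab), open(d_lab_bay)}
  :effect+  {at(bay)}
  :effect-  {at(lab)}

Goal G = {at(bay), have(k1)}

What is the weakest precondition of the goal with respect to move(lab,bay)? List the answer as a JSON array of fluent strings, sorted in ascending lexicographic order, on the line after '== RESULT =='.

Compute (G \ add) ∪ pre:
  G ∩ del = {}  (empty — regression defined)
  G \ add = {at(bay), have(k1)} \ {at(bay)} = {have(k1)}
  ∪ pre   = {have(k1)} ∪ {at(lab), open(d_lab_bay)}
          = {at(lab), have(k1), open(d_lab_bay)}

== RESULT ==
["at(lab)", "have(k1)", "open(d_lab_bay)"]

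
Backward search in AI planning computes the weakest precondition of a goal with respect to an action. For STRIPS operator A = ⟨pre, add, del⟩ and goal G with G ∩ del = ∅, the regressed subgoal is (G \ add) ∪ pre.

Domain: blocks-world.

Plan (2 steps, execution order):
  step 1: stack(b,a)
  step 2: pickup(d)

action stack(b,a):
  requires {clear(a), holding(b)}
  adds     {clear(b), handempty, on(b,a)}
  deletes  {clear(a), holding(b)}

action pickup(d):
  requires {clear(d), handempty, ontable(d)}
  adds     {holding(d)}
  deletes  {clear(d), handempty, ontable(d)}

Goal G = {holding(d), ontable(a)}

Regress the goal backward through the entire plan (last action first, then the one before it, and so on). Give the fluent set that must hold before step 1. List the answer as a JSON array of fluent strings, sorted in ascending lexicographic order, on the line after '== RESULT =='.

Regress step by step:
  through step 2 (pickup(d)): drop {holding(d)}, keep {ontable(a)}, require {clear(d), handempty, ontable(d)}
    → {clear(d), handempty, ontable(a), ontable(d)}
  through step 1 (stack(b,a)): drop {handempty}, keep {clear(d), ontable(a), ontable(d)}, require {clear(a), holding(b)}
    → {clear(a), clear(d), holding(b), ontable(a), ontable(d)}

== RESULT ==
["clear(a)", "clear(d)", "holding(b)", "ontable(a)", "ontable(d)"]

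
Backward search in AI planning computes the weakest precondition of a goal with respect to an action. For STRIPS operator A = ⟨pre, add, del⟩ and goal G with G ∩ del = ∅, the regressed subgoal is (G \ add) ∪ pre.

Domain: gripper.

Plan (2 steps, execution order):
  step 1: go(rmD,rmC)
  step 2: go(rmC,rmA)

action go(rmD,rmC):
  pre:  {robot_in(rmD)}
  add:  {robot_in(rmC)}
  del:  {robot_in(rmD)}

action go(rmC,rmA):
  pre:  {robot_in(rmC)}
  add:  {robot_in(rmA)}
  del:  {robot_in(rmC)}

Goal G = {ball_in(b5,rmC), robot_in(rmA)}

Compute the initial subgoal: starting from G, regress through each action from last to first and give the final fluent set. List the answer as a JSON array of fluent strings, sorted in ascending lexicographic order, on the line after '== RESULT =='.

Work backward from the goal:
  through step 2 (go(rmC,rmA)): drop {robot_in(rmA)}, keep {ball_in(b5,rmC)}, require {robot_in(rmC)}
    → {ball_in(b5,rmC), robot_in(rmC)}
  through step 1 (go(rmD,rmC)): drop {robot_in(rmC)}, keep {ball_in(b5,rmC)}, require {robot_in(rmD)}
    → {ball_in(b5,rmC), robot_in(rmD)}

== RESULT ==
["ball_in(b5,rmC)", "robot_in(rmD)"]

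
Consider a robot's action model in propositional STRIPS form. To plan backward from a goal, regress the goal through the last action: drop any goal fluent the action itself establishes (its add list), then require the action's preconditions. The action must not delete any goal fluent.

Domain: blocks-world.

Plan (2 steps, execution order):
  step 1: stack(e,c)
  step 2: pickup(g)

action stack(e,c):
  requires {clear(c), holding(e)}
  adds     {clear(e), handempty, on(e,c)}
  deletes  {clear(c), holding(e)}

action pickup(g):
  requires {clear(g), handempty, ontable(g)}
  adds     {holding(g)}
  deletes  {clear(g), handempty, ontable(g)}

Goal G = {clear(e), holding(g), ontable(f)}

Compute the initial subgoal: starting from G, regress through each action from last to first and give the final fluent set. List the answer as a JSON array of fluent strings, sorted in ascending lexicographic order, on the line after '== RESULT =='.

Regress step by step:
  through step 2 (pickup(g)): drop {holding(g)}, keep {clear(e), ontable(f)}, require {clear(g), handempty, ontable(g)}
    → {clear(e), clear(g), handempty, ontable(f), ontable(g)}
  through step 1 (stack(e,c)): drop {clear(e), handempty}, keep {clear(g), ontable(f), ontable(g)}, require {clear(c), holding(e)}
    → {clear(c), clear(g), holding(e), ontable(f), ontable(g)}

== RESULT ==
["clear(c)", "clear(g)", "holding(e)", "ontable(f)", "ontable(g)"]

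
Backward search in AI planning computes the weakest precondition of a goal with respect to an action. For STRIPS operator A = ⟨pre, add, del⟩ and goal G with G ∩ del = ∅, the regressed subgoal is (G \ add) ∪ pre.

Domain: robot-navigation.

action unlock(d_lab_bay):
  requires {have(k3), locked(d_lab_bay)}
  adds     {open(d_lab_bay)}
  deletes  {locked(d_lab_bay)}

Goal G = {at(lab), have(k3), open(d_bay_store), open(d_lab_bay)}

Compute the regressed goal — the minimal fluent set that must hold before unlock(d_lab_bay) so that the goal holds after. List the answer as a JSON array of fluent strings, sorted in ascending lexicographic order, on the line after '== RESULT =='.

Compute (G \ add) ∪ pre:
  G ∩ del = {}  (empty — regression defined)
  G \ add = {at(lab), have(k3), open(d_bay_store), open(d_lab_bay)} \ {open(d_lab_bay)} = {at(lab), have(k3), open(d_bay_store)}
  ∪ pre   = {at(lab), have(k3), open(d_bay_store)} ∪ {have(k3), locked(d_lab_bay)}
          = {at(lab), have(k3), locked(d_lab_bay), open(d_bay_store)}

== RESULT ==
["at(lab)", "have(k3)", "locked(d_lab_bay)", "open(d_bay_store)"]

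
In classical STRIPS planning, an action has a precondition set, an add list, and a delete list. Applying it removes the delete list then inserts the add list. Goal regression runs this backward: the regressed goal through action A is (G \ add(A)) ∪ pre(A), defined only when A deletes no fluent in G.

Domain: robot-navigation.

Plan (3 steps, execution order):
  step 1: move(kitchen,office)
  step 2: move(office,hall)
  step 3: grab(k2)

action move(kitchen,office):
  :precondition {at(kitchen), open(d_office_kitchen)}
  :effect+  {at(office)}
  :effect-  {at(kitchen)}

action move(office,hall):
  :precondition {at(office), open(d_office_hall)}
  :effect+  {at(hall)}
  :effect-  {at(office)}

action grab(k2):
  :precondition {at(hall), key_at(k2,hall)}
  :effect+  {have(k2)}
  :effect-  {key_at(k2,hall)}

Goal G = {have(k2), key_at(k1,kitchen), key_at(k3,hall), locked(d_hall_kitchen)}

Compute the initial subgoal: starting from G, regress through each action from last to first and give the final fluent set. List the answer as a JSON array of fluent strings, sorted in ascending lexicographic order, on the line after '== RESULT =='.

Regress step by step:
  through step 3 (grab(k2)): drop {have(k2)}, keep {key_at(k1,kitchen), key_at(k3,hall), locked(d_hall_kitchen)}, require {at(hall), key_at(k2,hall)}
    → {at(hall), key_at(k1,kitchen), key_at(k2,hall), key_at(k3,hall), locked(d_hall_kitchen)}
  through step 2 (move(office,hall)): drop {at(hall)}, keep {key_at(k1,kitchen), key_at(k2,hall), key_at(k3,hall), locked(d_hall_kitchen)}, require {at(office), open(d_office_hall)}
    → {at(office), key_at(k1,kitchen), key_at(k2,hall), key_at(k3,hall), locked(d_hall_kitchen), open(d_office_hall)}
  through step 1 (move(kitchen,office)): drop {at(office)}, keep {key_at(k1,kitchen), key_at(k2,hall), key_at(k3,hall), locked(d_hall_kitchen), open(d_office_hall)}, require {at(kitchen), open(d_office_kitchen)}
    → {at(kitchen), key_at(k1,kitchen), key_at(k2,hall), key_at(k3,hall), locked(d_hall_kitchen), open(d_office_hall), open(d_office_kitchen)}

== RESULT ==
["at(kitchen)", "key_at(k1,kitchen)", "key_at(k2,hall)", "key_at(k3,hall)", "locked(d_hall_kitchen)", "open(d_office_hall)", "open(d_office_kitchen)"]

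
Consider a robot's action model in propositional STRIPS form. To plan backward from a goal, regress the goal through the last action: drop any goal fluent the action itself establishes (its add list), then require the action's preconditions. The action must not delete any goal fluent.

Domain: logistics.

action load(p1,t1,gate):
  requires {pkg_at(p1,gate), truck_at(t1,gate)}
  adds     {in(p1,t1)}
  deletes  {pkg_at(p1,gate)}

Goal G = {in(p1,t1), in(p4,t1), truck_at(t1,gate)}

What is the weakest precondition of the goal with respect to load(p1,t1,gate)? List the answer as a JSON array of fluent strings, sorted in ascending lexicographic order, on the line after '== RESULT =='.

Regress:
  G ∩ del = {}  (empty — regression defined)
  G \ add = {in(p1,t1), in(p4,t1), truck_at(t1,gate)} \ {in(p1,t1)} = {in(p4,t1), truck_at(t1,gate)}
  ∪ pre   = {in(p4,t1), truck_at(t1,gate)} ∪ {pkg_at(p1,gate), truck_at(t1,gate)}
          = {in(p4,t1), pkg_at(p1,gate), truck_at(t1,gate)}

== RESULT ==
["in(p4,t1)", "pkg_at(p1,gate)", "truck_at(t1,gate)"]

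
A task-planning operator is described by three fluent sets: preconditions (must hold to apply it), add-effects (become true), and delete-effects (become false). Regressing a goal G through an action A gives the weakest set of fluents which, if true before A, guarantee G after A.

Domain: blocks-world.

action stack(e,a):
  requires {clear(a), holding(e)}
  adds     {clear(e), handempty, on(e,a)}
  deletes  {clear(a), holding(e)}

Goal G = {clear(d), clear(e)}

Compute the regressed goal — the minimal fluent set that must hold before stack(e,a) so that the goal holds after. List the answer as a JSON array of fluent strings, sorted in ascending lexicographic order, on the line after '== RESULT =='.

Regress:
  G ∩ del = {}  (empty — regression defined)
  G \ add = {clear(d), clear(e)} \ {clear(e), handempty, on(e,a)} = {clear(d)}
  ∪ pre   = {clear(d)} ∪ {clear(a), holding(e)}
          = {clear(a), clear(d), holding(e)}

== RESULT ==
["clear(a)", "clear(d)", "holding(e)"]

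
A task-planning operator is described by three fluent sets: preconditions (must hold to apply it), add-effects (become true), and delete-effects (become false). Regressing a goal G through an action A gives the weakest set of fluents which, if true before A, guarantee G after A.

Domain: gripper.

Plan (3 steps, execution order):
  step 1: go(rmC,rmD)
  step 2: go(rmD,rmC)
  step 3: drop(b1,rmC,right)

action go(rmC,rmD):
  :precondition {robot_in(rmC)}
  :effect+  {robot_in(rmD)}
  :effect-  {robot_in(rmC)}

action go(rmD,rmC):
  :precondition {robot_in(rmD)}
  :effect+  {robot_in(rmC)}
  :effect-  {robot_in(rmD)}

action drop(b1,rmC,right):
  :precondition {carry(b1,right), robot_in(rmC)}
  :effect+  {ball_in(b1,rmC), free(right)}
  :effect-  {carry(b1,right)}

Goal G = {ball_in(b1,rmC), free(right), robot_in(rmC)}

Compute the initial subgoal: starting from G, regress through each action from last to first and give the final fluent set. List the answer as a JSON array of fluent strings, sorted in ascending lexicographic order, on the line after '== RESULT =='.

Regress step by step:
  through step 3 (drop(b1,rmC,right)): drop {ball_in(b1,rmC), free(right)}, keep {robot_in(rmC)}, require {carry(b1,right), robot_in(rmC)}
    → {carry(b1,right), robot_in(rmC)}
  through step 2 (go(rmD,rmC)): drop {robot_in(rmC)}, keep {carry(b1,right)}, require {robot_in(rmD)}
    → {carry(b1,right), robot_in(rmD)}
  through step 1 (go(rmC,rmD)): drop {robot_in(rmD)}, keep {carry(b1,right)}, require {robot_in(rmC)}
    → {carry(b1,right), robot_in(rmC)}

== RESULT ==
["carry(b1,right)", "robot_in(rmC)"]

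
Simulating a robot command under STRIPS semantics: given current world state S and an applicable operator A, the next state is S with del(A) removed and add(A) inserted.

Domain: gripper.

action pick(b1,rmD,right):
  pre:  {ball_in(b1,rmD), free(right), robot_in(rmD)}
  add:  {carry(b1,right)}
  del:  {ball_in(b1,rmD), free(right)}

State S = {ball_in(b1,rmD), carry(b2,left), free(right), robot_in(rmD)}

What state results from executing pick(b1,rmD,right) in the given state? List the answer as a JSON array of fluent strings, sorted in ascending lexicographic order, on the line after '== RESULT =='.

Compute (S \ del) ∪ add:
  pre ⊆ S: {ball_in(b1,rmD), free(right), robot_in(rmD)} ⊆ S  — applicable
  S \ del = {carry(b2,left), robot_in(rmD)}
  ∪ add   = {carry(b1,right), carry(b2,left), robot_in(rmD)}

== RESULT ==
["carry(b1,right)", "carry(b2,left)", "robot_in(rmD)"]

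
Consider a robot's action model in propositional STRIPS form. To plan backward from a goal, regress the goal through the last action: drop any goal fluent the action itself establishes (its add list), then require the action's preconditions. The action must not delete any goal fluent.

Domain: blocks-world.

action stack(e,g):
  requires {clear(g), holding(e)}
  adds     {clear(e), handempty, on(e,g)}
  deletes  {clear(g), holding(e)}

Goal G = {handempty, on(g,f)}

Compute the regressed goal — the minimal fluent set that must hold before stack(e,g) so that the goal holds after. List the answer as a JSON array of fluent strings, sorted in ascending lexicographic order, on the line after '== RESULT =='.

Compute (G \ add) ∪ pre:
  G ∩ del = {}  (empty — regression defined)
  G \ add = {handempty, on(g,f)} \ {clear(e), handempty, on(e,g)} = {on(g,f)}
  ∪ pre   = {on(g,f)} ∪ {clear(g), holding(e)}
          = {clear(g), holding(e), on(g,f)}

== RESULT ==
["clear(g)", "holding(e)", "on(g,f)"]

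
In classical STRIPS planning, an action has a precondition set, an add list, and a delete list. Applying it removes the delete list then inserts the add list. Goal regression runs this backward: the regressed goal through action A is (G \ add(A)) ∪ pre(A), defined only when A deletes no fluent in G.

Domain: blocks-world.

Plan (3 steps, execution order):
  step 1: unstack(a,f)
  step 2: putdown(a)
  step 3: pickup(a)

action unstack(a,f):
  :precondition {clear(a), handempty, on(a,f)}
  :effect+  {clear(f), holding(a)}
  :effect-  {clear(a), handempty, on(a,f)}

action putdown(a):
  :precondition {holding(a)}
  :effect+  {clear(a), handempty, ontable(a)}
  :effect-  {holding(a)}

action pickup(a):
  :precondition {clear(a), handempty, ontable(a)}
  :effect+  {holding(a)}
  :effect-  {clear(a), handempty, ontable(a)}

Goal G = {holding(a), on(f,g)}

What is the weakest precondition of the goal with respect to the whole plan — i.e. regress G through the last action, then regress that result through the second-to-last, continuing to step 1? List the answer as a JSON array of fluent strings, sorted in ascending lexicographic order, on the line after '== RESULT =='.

Work backward from the goal:
  through step 3 (pickup(a)): drop {holding(a)}, keep {on(f,g)}, require {clear(a), handempty, ontable(a)}
    → {clear(a), handempty, on(f,g), ontable(a)}
  through step 2 (putdown(a)): drop {clear(a), handempty, ontable(a)}, keep {on(f,g)}, require {holding(a)}
    → {holding(a), on(f,g)}
  through step 1 (unstack(a,f)): drop {holding(a)}, keep {on(f,g)}, require {clear(a), handempty, on(a,f)}
    → {clear(a), handempty, on(a,f), on(f,g)}

== RESULT ==
["clear(a)", "handempty", "on(a,f)", "on(f,g)"]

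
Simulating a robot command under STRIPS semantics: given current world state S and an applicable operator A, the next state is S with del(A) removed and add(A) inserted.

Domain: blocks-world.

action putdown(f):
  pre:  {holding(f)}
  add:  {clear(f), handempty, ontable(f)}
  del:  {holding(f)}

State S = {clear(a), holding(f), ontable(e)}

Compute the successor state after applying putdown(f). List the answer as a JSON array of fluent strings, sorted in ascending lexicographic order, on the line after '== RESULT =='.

Progress:
  pre ⊆ S: {holding(f)} ⊆ S  — applicable
  S \ del = {clear(a), ontable(e)}
  ∪ add   = {clear(a), clear(f), handempty, ontable(e), ontable(f)}

== RESULT ==
["clear(a)", "clear(f)", "handempty", "ontable(e)", "ontable(f)"]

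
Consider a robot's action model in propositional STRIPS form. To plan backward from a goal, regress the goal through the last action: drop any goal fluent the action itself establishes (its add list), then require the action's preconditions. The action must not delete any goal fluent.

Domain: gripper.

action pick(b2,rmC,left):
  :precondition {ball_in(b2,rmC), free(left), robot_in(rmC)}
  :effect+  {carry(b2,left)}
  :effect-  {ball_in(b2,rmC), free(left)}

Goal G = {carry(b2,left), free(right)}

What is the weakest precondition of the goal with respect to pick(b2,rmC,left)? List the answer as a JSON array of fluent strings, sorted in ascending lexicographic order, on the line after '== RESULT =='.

Regress:
  G ∩ del = {}  (empty — regression defined)
  G \ add = {carry(b2,left), free(right)} \ {carry(b2,left)} = {free(right)}
  ∪ pre   = {free(right)} ∪ {ball_in(b2,rmC), free(left), robot_in(rmC)}
          = {ball_in(b2,rmC), free(left), free(right), robot_in(rmC)}

== RESULT ==
["ball_in(b2,rmC)", "free(left)", "free(right)", "robot_in(rmC)"]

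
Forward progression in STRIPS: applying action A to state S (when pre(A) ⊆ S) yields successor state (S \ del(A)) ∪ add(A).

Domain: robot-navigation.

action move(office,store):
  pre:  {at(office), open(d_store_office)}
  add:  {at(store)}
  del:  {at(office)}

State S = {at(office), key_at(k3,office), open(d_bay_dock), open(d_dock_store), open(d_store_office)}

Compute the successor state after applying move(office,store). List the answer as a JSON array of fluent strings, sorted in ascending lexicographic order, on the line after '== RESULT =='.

Compute (S \ del) ∪ add:
  pre ⊆ S: {at(office), open(d_store_office)} ⊆ S  — applicable
  S \ del = {key_at(k3,office), open(d_bay_dock), open(d_dock_store), open(d_store_office)}
  ∪ add   = {at(store), key_at(k3,office), open(d_bay_dock), open(d_dock_store), open(d_store_office)}

== RESULT ==
["at(store)", "key_at(k3,office)", "open(d_bay_dock)", "open(d_dock_store)", "open(d_store_office)"]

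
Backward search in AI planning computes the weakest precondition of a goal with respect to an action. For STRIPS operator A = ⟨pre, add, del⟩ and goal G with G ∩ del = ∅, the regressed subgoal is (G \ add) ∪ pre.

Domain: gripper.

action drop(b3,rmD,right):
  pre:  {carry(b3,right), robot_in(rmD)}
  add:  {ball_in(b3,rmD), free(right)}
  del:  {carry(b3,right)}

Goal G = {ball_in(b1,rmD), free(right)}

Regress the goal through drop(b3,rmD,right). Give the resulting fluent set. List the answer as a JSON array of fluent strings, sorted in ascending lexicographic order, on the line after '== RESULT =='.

Regress:
  G ∩ del = {}  (empty — regression defined)
  G \ add = {ball_in(b1,rmD), free(right)} \ {ball_in(b3,rmD), free(right)} = {ball_in(b1,rmD)}
  ∪ pre   = {ball_in(b1,rmD)} ∪ {carry(b3,right), robot_in(rmD)}
          = {ball_in(b1,rmD), carry(b3,right), robot_in(rmD)}

== RESULT ==
["ball_in(b1,rmD)", "carry(b3,right)", "robot_in(rmD)"]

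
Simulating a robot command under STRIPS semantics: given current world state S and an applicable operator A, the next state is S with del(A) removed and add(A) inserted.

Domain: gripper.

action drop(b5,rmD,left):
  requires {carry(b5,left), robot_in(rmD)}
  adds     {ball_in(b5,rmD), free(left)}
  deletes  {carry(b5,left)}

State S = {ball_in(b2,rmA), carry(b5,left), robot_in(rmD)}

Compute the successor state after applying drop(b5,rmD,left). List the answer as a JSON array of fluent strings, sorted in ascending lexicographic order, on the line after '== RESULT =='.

Progress:
  pre ⊆ S: {carry(b5,left), robot_in(rmD)} ⊆ S  — applicable
  S \ del = {ball_in(b2,rmA), robot_in(rmD)}
  ∪ add   = {ball_in(b2,rmA), ball_in(b5,rmD), free(left), robot_in(rmD)}

== RESULT ==
["ball_in(b2,rmA)", "ball_in(b5,rmD)", "free(left)", "robot_in(rmD)"]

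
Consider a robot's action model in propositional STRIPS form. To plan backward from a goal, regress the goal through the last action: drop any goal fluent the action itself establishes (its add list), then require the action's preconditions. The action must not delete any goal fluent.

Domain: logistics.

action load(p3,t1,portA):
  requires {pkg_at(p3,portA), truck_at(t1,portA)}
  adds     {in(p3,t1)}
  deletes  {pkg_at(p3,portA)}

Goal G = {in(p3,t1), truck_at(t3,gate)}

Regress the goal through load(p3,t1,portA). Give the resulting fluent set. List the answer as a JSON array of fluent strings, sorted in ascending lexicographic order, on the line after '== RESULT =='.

Regress:
  G ∩ del = {}  (empty — regression defined)
  G \ add = {in(p3,t1), truck_at(t3,gate)} \ {in(p3,t1)} = {truck_at(t3,gate)}
  ∪ pre   = {truck_at(t3,gate)} ∪ {pkg_at(p3,portA), truck_at(t1,portA)}
          = {pkg_at(p3,portA), truck_at(t1,portA), truck_at(t3,gate)}

== RESULT ==
["pkg_at(p3,portA)", "truck_at(t1,portA)", "truck_at(t3,gate)"]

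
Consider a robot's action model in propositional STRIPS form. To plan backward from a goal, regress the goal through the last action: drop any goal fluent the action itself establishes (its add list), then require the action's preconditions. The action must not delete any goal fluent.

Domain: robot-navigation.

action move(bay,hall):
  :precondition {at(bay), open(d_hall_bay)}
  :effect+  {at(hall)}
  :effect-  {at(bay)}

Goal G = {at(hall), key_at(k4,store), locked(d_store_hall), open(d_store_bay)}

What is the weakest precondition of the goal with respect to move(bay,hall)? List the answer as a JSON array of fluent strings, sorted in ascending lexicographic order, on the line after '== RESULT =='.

Compute (G \ add) ∪ pre:
  G ∩ del = {}  (empty — regression defined)
  G \ add = {at(hall), key_at(k4,store), locked(d_store_hall), open(d_store_bay)} \ {at(hall)} = {key_at(k4,store), locked(d_store_hall), open(d_store_bay)}
  ∪ pre   = {key_at(k4,store), locked(d_store_hall), open(d_store_bay)} ∪ {at(bay), open(d_hall_bay)}
          = {at(bay), key_at(k4,store), locked(d_store_hall), open(d_hall_bay), open(d_store_bay)}

== RESULT ==
["at(bay)", "key_at(k4,store)", "locked(d_store_hall)", "open(d_hall_bay)", "open(d_store_bay)"]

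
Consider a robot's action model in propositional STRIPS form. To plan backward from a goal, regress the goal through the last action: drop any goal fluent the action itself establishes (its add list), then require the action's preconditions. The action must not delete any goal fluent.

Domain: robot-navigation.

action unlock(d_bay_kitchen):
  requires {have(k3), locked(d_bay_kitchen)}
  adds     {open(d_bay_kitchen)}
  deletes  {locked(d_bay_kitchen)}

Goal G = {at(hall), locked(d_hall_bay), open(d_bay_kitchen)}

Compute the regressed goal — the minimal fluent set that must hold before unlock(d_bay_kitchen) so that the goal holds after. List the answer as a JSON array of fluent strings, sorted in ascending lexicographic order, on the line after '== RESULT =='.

Regress:
  G ∩ del = {}  (empty — regression defined)
  G \ add = {at(hall), locked(d_hall_bay), open(d_bay_kitchen)} \ {open(d_bay_kitchen)} = {at(hall), locked(d_hall_bay)}
  ∪ pre   = {at(hall), locked(d_hall_bay)} ∪ {have(k3), locked(d_bay_kitchen)}
          = {at(hall), have(k3), locked(d_bay_kitchen), locked(d_hall_bay)}

== RESULT ==
["at(hall)", "have(k3)", "locked(d_bay_kitchen)", "locked(d_hall_bay)"]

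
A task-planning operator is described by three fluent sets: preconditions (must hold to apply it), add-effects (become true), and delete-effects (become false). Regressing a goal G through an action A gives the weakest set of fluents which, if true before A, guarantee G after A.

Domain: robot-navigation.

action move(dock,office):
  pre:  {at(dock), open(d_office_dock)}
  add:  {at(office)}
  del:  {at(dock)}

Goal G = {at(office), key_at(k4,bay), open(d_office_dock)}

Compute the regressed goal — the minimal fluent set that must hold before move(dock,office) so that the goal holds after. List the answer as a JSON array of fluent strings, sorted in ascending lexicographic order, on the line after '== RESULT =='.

Regress:
  G ∩ del = {}  (empty — regression defined)
  G \ add = {at(office), key_at(k4,bay), open(d_office_dock)} \ {at(office)} = {key_at(k4,bay), open(d_office_dock)}
  ∪ pre   = {key_at(k4,bay), open(d_office_dock)} ∪ {at(dock), open(d_office_dock)}
          = {at(dock), key_at(k4,bay), open(d_office_dock)}

== RESULT ==
["at(dock)", "key_at(k4,bay)", "open(d_office_dock)"]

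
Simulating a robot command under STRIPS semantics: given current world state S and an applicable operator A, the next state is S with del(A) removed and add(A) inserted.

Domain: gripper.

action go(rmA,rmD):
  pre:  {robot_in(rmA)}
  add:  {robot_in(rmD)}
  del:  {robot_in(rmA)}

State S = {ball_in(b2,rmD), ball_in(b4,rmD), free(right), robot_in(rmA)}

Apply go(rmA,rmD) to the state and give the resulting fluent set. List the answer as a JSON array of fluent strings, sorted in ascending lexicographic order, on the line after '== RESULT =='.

Compute (S \ del) ∪ add:
  pre ⊆ S: {robot_in(rmA)} ⊆ S  — applicable
  S \ del = {ball_in(b2,rmD), ball_in(b4,rmD), free(right)}
  ∪ add   = {ball_in(b2,rmD), ball_in(b4,rmD), free(right), robot_in(rmD)}

== RESULT ==
["ball_in(b2,rmD)", "ball_in(b4,rmD)", "free(right)", "robot_in(rmD)"]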